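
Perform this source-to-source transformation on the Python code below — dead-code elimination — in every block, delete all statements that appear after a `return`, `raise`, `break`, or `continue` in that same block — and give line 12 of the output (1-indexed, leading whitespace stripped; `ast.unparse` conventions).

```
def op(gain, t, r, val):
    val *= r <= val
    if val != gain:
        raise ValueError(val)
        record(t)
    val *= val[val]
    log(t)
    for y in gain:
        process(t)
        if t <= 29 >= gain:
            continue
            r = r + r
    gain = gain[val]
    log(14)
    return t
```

Transformed code:
def op(gain, t, r, val):
    val *= r <= val
    if val != gain:
        raise ValueError(val)
    val *= val[val]
    log(t)
    for y in gain:
        process(t)
        if t <= 29 >= gain:
            continue
    gain = gain[val]
    log(14)
    return t

log(14)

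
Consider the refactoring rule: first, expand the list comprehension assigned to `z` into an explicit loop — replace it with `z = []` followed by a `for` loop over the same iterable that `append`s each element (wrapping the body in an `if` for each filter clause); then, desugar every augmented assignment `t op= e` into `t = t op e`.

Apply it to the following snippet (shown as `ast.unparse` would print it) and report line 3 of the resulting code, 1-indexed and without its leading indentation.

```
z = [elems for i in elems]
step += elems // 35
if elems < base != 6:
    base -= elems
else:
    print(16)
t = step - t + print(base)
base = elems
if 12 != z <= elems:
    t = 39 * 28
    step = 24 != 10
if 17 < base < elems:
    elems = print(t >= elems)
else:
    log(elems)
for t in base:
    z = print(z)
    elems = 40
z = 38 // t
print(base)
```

Transformed code:
z = []
for i in elems:
    z.append(elems)
step = step + elems // 35
if elems < base != 6:
    base = base - elems
else:
    print(16)
t = step - t + print(base)
base = elems
if 12 != z <= elems:
    t = 39 * 28
    step = 24 != 10
if 17 < base < elems:
    elems = print(t >= elems)
else:
    log(elems)
for t in base:
    z = print(z)
    elems = 40
z = 38 // t
print(base)

z.append(elems)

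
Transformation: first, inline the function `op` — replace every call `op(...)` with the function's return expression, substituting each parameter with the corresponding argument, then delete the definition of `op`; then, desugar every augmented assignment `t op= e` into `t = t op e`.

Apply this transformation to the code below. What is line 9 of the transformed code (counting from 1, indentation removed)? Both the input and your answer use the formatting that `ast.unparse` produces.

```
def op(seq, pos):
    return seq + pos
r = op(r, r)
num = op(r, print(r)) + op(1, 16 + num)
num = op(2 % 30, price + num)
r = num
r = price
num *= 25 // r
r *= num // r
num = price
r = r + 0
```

Transformed code:
r = r + r
num = r + print(r) + (1 + (16 + num))
num = 2 % 30 + (price + num)
r = num
r = price
num = num * (25 // r)
r = r * (num // r)
num = price
r = r + 0

r = r + 0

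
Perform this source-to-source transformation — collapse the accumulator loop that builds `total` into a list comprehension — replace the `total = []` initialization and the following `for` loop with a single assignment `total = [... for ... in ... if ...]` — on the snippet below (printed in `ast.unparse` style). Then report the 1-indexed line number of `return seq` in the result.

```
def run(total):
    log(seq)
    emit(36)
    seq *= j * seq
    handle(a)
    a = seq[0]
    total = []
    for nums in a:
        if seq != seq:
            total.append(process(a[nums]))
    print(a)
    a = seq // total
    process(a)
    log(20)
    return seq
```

12

Transformed code:
def run(total):
    log(seq)
    emit(36)
    seq *= j * seq
    handle(a)
    a = seq[0]
    total = [process(a[nums]) for nums in a if seq != seq]
    print(a)
    a = seq // total
    process(a)
    log(20)
    return seq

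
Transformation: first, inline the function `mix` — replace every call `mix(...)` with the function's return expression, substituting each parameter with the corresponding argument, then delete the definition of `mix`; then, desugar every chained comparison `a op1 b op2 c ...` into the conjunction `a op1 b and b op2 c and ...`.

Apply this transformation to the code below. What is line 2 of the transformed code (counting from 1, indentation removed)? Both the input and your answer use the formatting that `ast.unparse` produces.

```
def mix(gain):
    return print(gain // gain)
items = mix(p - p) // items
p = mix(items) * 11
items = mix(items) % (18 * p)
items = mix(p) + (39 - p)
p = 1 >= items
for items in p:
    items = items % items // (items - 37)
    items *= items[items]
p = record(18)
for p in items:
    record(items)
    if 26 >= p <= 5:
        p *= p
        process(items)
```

p = print(items // items) * 11

Transformed code:
items = print((p - p) // (p - p)) // items
p = print(items // items) * 11
items = print(items // items) % (18 * p)
items = print(p // p) + (39 - p)
p = 1 >= items
for items in p:
    items = items % items // (items - 37)
    items *= items[items]
p = record(18)
for p in items:
    record(items)
    if 26 >= p and p <= 5:
        p *= p
        process(items)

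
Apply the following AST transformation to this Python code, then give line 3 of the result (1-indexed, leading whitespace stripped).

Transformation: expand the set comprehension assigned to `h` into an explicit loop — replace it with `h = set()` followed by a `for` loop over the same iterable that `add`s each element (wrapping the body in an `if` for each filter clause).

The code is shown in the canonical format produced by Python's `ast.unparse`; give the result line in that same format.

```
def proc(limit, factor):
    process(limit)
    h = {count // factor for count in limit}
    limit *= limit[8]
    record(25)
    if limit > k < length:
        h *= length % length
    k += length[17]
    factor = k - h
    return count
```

Transformed code:
def proc(limit, factor):
    process(limit)
    h = set()
    for count in limit:
        h.add(count // factor)
    limit *= limit[8]
    record(25)
    if limit > k < length:
        h *= length % length
    k += length[17]
    factor = k - h
    return count

h = set()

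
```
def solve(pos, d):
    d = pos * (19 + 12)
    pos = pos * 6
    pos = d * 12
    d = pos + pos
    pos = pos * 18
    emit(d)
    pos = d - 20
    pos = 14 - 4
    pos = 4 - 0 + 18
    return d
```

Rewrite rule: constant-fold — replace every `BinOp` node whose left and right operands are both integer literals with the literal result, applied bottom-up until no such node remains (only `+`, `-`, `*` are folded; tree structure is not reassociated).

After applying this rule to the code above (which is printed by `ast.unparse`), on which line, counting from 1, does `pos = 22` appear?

10

Transformed code:
def solve(pos, d):
    d = pos * 31
    pos = pos * 6
    pos = d * 12
    d = pos + pos
    pos = pos * 18
    emit(d)
    pos = d - 20
    pos = 10
    pos = 22
    return d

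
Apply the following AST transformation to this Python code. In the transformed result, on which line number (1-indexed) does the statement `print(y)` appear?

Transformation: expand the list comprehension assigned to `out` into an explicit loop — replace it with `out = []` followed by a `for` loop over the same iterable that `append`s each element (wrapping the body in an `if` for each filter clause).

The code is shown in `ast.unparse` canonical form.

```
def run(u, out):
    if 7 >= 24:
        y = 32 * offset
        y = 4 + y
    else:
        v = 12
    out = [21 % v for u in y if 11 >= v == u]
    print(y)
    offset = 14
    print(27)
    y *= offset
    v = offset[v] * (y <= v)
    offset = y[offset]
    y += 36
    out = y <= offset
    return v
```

Transformed code:
def run(u, out):
    if 7 >= 24:
        y = 32 * offset
        y = 4 + y
    else:
        v = 12
    out = []
    for u in y:
        if 11 >= v == u:
            out.append(21 % v)
    print(y)
    offset = 14
    print(27)
    y *= offset
    v = offset[v] * (y <= v)
    offset = y[offset]
    y += 36
    out = y <= offset
    return v

11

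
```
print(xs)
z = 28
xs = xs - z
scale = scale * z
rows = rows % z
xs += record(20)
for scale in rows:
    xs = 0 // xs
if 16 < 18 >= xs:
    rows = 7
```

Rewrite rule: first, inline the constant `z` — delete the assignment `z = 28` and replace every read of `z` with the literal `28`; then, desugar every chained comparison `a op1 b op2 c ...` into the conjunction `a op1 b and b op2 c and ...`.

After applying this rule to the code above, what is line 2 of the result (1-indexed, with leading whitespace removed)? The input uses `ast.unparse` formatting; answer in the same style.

xs = xs - 28

Transformed code:
print(xs)
xs = xs - 28
scale = scale * 28
rows = rows % 28
xs += record(20)
for scale in rows:
    xs = 0 // xs
if 16 < 18 and 18 >= xs:
    rows = 7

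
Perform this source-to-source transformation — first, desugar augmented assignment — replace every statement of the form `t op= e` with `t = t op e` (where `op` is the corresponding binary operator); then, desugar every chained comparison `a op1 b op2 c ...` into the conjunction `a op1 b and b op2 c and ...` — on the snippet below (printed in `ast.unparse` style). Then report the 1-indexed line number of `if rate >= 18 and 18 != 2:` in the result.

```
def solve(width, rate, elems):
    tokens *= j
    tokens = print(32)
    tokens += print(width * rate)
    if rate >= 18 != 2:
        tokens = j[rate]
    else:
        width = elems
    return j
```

Transformed code:
def solve(width, rate, elems):
    tokens = tokens * j
    tokens = print(32)
    tokens = tokens + print(width * rate)
    if rate >= 18 and 18 != 2:
        tokens = j[rate]
    else:
        width = elems
    return j

5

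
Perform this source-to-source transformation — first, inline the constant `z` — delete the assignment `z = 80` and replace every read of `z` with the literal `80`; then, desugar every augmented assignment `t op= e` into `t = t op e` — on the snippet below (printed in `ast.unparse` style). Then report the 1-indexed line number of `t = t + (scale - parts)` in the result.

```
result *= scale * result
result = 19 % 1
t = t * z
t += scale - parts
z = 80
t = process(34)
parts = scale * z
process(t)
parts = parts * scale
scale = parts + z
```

4

Transformed code:
result = result * (scale * result)
result = 19 % 1
t = t * 80
t = t + (scale - parts)
t = process(34)
parts = scale * 80
process(t)
parts = parts * scale
scale = parts + 80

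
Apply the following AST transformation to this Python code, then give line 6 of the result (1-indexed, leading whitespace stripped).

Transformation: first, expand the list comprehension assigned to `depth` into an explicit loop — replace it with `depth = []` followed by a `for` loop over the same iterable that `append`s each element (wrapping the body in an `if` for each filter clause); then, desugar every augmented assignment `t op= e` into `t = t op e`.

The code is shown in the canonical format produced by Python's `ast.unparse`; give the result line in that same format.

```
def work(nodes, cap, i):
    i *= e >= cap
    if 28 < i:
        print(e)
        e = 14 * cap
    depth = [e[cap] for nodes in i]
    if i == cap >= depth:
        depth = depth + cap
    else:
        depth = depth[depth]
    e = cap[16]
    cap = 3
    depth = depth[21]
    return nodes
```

depth = []

Transformed code:
def work(nodes, cap, i):
    i = i * (e >= cap)
    if 28 < i:
        print(e)
        e = 14 * cap
    depth = []
    for nodes in i:
        depth.append(e[cap])
    if i == cap >= depth:
        depth = depth + cap
    else:
        depth = depth[depth]
    e = cap[16]
    cap = 3
    depth = depth[21]
    return nodes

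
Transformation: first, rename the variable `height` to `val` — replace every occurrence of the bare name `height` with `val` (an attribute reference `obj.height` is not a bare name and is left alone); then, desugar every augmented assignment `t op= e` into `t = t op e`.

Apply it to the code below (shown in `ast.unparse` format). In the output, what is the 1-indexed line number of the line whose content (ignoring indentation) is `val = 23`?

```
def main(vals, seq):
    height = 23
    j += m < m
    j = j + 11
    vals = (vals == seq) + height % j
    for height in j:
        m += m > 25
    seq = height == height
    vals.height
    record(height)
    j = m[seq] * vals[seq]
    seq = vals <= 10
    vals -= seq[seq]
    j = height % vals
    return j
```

Transformed code:
def main(vals, seq):
    val = 23
    j = j + (m < m)
    j = j + 11
    vals = (vals == seq) + val % j
    for val in j:
        m = m + (m > 25)
    seq = val == val
    vals.height
    record(val)
    j = m[seq] * vals[seq]
    seq = vals <= 10
    vals = vals - seq[seq]
    j = val % vals
    return j

2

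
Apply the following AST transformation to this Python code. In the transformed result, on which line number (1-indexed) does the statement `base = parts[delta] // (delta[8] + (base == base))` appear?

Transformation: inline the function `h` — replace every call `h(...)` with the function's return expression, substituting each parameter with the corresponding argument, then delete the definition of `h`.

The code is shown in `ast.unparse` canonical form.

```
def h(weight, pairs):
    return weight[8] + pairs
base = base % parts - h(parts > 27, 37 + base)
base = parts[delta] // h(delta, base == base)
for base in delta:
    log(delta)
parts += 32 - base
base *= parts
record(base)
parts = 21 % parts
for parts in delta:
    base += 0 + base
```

2

Transformed code:
base = base % parts - ((parts > 27)[8] + (37 + base))
base = parts[delta] // (delta[8] + (base == base))
for base in delta:
    log(delta)
parts += 32 - base
base *= parts
record(base)
parts = 21 % parts
for parts in delta:
    base += 0 + base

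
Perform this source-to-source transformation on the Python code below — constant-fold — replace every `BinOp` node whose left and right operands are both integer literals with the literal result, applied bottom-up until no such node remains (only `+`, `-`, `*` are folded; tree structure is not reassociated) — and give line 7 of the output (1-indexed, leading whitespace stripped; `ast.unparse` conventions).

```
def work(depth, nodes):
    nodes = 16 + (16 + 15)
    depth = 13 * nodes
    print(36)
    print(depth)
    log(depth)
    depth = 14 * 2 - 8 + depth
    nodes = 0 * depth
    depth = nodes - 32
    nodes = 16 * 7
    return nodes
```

depth = 20 + depth

Transformed code:
def work(depth, nodes):
    nodes = 47
    depth = 13 * nodes
    print(36)
    print(depth)
    log(depth)
    depth = 20 + depth
    nodes = 0 * depth
    depth = nodes - 32
    nodes = 112
    return nodes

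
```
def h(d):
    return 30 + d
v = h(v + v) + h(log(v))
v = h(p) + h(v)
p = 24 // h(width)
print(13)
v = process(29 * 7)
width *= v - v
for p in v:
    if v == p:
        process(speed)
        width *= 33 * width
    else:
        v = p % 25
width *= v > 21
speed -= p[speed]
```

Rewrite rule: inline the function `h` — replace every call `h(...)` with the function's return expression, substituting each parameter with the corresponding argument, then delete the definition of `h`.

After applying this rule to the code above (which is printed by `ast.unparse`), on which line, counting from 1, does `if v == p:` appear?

8

Transformed code:
v = 30 + (v + v) + (30 + log(v))
v = 30 + p + (30 + v)
p = 24 // (30 + width)
print(13)
v = process(29 * 7)
width *= v - v
for p in v:
    if v == p:
        process(speed)
        width *= 33 * width
    else:
        v = p % 25
width *= v > 21
speed -= p[speed]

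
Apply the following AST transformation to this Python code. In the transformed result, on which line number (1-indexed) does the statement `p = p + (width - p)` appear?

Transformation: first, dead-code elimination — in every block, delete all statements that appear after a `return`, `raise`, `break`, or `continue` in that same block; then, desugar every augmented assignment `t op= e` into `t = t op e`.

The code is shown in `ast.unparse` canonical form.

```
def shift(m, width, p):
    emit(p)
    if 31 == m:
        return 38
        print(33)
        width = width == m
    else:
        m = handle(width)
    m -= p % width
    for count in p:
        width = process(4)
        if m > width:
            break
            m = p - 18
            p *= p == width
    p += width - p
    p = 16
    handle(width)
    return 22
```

12

Transformed code:
def shift(m, width, p):
    emit(p)
    if 31 == m:
        return 38
    else:
        m = handle(width)
    m = m - p % width
    for count in p:
        width = process(4)
        if m > width:
            break
    p = p + (width - p)
    p = 16
    handle(width)
    return 22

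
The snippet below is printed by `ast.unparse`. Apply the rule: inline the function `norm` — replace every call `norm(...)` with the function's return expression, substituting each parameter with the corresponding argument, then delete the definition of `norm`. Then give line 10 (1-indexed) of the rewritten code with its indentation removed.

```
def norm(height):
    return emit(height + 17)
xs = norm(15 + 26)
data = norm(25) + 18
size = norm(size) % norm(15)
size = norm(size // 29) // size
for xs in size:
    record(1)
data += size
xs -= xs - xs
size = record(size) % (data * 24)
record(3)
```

Transformed code:
xs = emit(15 + 26 + 17)
data = emit(25 + 17) + 18
size = emit(size + 17) % emit(15 + 17)
size = emit(size // 29 + 17) // size
for xs in size:
    record(1)
data += size
xs -= xs - xs
size = record(size) % (data * 24)
record(3)

record(3)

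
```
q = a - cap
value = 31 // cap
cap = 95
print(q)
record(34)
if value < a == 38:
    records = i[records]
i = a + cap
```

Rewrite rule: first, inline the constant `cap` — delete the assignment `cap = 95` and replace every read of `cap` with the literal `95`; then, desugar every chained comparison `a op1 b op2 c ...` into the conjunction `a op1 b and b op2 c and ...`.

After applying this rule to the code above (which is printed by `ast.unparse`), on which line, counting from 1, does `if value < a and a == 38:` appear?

Transformed code:
q = a - 95
value = 31 // 95
print(q)
record(34)
if value < a and a == 38:
    records = i[records]
i = a + 95

5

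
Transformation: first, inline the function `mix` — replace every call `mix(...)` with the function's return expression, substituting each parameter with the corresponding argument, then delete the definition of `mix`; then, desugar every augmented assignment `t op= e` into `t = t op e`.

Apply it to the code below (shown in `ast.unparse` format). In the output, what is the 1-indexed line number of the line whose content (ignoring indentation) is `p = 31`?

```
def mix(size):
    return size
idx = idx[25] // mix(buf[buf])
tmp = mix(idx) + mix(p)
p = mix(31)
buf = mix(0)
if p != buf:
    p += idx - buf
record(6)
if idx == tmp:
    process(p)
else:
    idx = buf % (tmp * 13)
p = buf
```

Transformed code:
idx = idx[25] // buf[buf]
tmp = idx + p
p = 31
buf = 0
if p != buf:
    p = p + (idx - buf)
record(6)
if idx == tmp:
    process(p)
else:
    idx = buf % (tmp * 13)
p = buf

3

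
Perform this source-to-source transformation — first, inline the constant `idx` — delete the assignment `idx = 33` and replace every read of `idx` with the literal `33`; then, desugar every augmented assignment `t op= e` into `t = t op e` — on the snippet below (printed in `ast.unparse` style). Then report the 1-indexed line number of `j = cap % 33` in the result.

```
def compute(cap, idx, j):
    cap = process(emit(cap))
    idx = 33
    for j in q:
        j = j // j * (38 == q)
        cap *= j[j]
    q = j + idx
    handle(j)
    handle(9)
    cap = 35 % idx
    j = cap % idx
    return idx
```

10

Transformed code:
def compute(cap, idx, j):
    cap = process(emit(cap))
    for j in q:
        j = j // j * (38 == q)
        cap = cap * j[j]
    q = j + 33
    handle(j)
    handle(9)
    cap = 35 % 33
    j = cap % 33
    return 33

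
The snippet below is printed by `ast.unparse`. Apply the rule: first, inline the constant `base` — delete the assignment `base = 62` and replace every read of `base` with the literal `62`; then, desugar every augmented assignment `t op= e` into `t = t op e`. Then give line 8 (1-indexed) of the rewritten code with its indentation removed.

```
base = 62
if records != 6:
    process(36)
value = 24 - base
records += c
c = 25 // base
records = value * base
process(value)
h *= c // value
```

h = h * (c // value)

Transformed code:
if records != 6:
    process(36)
value = 24 - 62
records = records + c
c = 25 // 62
records = value * 62
process(value)
h = h * (c // value)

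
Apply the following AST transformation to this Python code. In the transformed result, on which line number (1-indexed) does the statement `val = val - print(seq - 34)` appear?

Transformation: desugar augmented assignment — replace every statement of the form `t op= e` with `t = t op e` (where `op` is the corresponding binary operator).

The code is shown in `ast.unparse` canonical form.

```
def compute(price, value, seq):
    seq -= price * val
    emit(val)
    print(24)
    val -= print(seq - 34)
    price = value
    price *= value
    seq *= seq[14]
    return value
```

5

Transformed code:
def compute(price, value, seq):
    seq = seq - price * val
    emit(val)
    print(24)
    val = val - print(seq - 34)
    price = value
    price = price * value
    seq = seq * seq[14]
    return value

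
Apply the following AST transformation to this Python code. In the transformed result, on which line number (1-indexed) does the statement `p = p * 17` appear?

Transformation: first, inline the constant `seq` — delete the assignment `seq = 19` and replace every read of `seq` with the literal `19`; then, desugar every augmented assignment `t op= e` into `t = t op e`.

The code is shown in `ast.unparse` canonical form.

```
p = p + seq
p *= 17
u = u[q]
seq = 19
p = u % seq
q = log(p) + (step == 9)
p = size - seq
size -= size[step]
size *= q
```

2

Transformed code:
p = p + 19
p = p * 17
u = u[q]
p = u % 19
q = log(p) + (step == 9)
p = size - 19
size = size - size[step]
size = size * q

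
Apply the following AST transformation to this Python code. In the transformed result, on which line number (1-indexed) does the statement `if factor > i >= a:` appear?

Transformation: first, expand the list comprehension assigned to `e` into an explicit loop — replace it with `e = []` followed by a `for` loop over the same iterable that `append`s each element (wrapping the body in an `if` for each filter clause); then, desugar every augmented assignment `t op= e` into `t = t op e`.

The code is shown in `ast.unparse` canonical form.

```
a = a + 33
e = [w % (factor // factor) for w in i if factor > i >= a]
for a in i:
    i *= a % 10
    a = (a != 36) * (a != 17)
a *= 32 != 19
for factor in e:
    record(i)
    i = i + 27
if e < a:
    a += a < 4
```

4

Transformed code:
a = a + 33
e = []
for w in i:
    if factor > i >= a:
        e.append(w % (factor // factor))
for a in i:
    i = i * (a % 10)
    a = (a != 36) * (a != 17)
a = a * (32 != 19)
for factor in e:
    record(i)
    i = i + 27
if e < a:
    a = a + (a < 4)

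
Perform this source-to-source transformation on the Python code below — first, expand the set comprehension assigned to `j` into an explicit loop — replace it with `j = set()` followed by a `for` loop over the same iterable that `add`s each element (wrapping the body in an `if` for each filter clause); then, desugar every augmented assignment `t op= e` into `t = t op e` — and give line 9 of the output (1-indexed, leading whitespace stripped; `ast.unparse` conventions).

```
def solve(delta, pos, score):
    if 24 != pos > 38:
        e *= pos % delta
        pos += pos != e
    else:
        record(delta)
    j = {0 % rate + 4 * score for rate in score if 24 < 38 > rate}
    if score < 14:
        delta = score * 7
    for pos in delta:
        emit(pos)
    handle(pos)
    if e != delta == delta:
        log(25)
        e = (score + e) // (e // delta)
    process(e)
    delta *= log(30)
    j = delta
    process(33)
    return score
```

Transformed code:
def solve(delta, pos, score):
    if 24 != pos > 38:
        e = e * (pos % delta)
        pos = pos + (pos != e)
    else:
        record(delta)
    j = set()
    for rate in score:
        if 24 < 38 > rate:
            j.add(0 % rate + 4 * score)
    if score < 14:
        delta = score * 7
    for pos in delta:
        emit(pos)
    handle(pos)
    if e != delta == delta:
        log(25)
        e = (score + e) // (e // delta)
    process(e)
    delta = delta * log(30)
    j = delta
    process(33)
    return score

if 24 < 38 > rate:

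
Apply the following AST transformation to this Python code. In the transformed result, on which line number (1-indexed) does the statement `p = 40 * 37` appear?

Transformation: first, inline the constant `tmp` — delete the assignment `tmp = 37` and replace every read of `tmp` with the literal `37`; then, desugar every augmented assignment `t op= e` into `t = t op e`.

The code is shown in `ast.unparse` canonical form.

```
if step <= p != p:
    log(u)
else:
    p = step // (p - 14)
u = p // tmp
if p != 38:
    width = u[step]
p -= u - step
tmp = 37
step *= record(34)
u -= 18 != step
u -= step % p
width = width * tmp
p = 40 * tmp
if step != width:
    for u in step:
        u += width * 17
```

13

Transformed code:
if step <= p != p:
    log(u)
else:
    p = step // (p - 14)
u = p // 37
if p != 38:
    width = u[step]
p = p - (u - step)
step = step * record(34)
u = u - (18 != step)
u = u - step % p
width = width * 37
p = 40 * 37
if step != width:
    for u in step:
        u = u + width * 17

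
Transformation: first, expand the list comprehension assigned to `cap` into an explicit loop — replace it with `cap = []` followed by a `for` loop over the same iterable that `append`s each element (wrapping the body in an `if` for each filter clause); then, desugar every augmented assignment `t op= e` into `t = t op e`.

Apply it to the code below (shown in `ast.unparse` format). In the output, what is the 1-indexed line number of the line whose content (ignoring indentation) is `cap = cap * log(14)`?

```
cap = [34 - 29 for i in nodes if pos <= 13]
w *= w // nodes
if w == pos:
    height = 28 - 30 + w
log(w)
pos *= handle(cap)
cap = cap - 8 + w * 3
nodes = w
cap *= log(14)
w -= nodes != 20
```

12

Transformed code:
cap = []
for i in nodes:
    if pos <= 13:
        cap.append(34 - 29)
w = w * (w // nodes)
if w == pos:
    height = 28 - 30 + w
log(w)
pos = pos * handle(cap)
cap = cap - 8 + w * 3
nodes = w
cap = cap * log(14)
w = w - (nodes != 20)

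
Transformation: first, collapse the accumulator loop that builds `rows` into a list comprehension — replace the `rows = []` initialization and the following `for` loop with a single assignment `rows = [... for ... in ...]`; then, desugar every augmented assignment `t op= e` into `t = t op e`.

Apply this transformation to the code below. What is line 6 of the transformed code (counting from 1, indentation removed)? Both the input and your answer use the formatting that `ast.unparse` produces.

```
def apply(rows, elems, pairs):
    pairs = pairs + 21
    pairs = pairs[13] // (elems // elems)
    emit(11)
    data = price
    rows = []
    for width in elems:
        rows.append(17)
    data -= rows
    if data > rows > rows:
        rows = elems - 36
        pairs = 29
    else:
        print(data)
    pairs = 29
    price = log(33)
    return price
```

Transformed code:
def apply(rows, elems, pairs):
    pairs = pairs + 21
    pairs = pairs[13] // (elems // elems)
    emit(11)
    data = price
    rows = [17 for width in elems]
    data = data - rows
    if data > rows > rows:
        rows = elems - 36
        pairs = 29
    else:
        print(data)
    pairs = 29
    price = log(33)
    return price

rows = [17 for width in elems]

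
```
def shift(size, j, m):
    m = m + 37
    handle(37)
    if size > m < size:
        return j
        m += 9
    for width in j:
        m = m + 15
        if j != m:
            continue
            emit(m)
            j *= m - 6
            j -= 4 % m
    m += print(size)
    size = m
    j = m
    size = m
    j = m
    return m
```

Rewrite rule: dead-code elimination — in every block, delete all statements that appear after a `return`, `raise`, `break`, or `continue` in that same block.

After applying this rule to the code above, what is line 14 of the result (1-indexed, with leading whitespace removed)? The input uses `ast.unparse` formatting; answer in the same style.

Transformed code:
def shift(size, j, m):
    m = m + 37
    handle(37)
    if size > m < size:
        return j
    for width in j:
        m = m + 15
        if j != m:
            continue
    m += print(size)
    size = m
    j = m
    size = m
    j = m
    return m

j = m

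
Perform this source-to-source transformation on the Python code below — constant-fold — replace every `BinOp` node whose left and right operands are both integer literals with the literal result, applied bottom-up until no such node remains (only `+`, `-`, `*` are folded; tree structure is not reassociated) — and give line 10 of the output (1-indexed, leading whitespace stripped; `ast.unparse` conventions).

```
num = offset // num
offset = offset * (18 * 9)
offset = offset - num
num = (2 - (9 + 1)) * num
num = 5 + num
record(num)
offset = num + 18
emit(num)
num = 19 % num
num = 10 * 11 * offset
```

Transformed code:
num = offset // num
offset = offset * 162
offset = offset - num
num = -8 * num
num = 5 + num
record(num)
offset = num + 18
emit(num)
num = 19 % num
num = 110 * offset

num = 110 * offset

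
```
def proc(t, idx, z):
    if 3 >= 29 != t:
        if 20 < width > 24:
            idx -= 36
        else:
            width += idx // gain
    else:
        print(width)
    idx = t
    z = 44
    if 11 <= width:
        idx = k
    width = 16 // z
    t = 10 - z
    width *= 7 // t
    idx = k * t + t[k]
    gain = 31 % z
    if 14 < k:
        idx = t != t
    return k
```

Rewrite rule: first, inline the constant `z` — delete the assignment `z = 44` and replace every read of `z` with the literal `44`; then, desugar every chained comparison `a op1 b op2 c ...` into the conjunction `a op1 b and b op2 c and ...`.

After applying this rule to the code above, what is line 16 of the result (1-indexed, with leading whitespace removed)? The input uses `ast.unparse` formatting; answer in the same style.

Transformed code:
def proc(t, idx, z):
    if 3 >= 29 and 29 != t:
        if 20 < width and width > 24:
            idx -= 36
        else:
            width += idx // gain
    else:
        print(width)
    idx = t
    if 11 <= width:
        idx = k
    width = 16 // 44
    t = 10 - 44
    width *= 7 // t
    idx = k * t + t[k]
    gain = 31 % 44
    if 14 < k:
        idx = t != t
    return k

gain = 31 % 44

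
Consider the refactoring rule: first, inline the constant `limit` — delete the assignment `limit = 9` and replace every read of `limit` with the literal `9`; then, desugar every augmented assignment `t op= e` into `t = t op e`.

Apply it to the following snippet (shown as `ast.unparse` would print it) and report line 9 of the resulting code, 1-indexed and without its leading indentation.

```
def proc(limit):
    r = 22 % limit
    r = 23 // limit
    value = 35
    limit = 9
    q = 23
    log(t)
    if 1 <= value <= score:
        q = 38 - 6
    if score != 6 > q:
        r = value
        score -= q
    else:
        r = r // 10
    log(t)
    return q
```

if score != 6 > q:

Transformed code:
def proc(limit):
    r = 22 % 9
    r = 23 // 9
    value = 35
    q = 23
    log(t)
    if 1 <= value <= score:
        q = 38 - 6
    if score != 6 > q:
        r = value
        score = score - q
    else:
        r = r // 10
    log(t)
    return q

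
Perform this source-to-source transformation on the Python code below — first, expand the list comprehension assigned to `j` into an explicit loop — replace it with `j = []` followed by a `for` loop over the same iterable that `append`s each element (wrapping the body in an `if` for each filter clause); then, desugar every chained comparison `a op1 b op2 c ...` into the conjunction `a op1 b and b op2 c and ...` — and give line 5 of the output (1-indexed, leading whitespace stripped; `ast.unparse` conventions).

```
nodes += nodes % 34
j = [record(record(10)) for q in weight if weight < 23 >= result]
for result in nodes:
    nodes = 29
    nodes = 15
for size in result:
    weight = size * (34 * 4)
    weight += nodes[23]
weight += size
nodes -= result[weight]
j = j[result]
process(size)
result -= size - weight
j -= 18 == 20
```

Transformed code:
nodes += nodes % 34
j = []
for q in weight:
    if weight < 23 and 23 >= result:
        j.append(record(record(10)))
for result in nodes:
    nodes = 29
    nodes = 15
for size in result:
    weight = size * (34 * 4)
    weight += nodes[23]
weight += size
nodes -= result[weight]
j = j[result]
process(size)
result -= size - weight
j -= 18 == 20

j.append(record(record(10)))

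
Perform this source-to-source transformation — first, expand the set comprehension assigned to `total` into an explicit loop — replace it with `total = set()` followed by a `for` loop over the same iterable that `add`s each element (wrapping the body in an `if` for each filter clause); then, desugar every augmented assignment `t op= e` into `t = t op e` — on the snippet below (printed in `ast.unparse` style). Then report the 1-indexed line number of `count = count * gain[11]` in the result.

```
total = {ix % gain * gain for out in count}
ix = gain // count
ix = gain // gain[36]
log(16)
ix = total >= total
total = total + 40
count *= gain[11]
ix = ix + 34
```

9

Transformed code:
total = set()
for out in count:
    total.add(ix % gain * gain)
ix = gain // count
ix = gain // gain[36]
log(16)
ix = total >= total
total = total + 40
count = count * gain[11]
ix = ix + 34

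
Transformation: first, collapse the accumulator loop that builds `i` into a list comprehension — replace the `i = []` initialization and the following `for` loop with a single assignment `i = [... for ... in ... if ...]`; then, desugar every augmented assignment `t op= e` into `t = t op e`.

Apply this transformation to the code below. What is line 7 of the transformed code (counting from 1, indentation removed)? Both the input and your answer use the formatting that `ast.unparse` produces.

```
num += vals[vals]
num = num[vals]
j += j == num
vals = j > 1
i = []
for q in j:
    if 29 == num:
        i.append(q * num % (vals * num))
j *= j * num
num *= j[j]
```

Transformed code:
num = num + vals[vals]
num = num[vals]
j = j + (j == num)
vals = j > 1
i = [q * num % (vals * num) for q in j if 29 == num]
j = j * (j * num)
num = num * j[j]

num = num * j[j]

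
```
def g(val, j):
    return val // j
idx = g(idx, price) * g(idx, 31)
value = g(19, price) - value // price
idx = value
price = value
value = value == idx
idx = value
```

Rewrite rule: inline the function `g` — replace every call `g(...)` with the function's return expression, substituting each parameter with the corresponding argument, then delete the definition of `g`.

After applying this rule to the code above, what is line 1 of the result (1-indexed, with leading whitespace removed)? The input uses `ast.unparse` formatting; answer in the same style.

Transformed code:
idx = idx // price * (idx // 31)
value = 19 // price - value // price
idx = value
price = value
value = value == idx
idx = value

idx = idx // price * (idx // 31)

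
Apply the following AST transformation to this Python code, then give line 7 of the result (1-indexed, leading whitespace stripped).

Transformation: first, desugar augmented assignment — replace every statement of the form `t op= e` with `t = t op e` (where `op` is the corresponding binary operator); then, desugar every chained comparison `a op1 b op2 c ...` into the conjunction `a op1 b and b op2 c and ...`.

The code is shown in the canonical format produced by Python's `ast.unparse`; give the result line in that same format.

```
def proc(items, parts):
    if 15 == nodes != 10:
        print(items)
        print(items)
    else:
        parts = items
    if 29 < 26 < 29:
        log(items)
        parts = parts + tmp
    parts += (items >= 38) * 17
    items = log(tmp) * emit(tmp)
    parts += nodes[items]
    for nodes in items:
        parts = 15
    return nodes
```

if 29 < 26 and 26 < 29:

Transformed code:
def proc(items, parts):
    if 15 == nodes and nodes != 10:
        print(items)
        print(items)
    else:
        parts = items
    if 29 < 26 and 26 < 29:
        log(items)
        parts = parts + tmp
    parts = parts + (items >= 38) * 17
    items = log(tmp) * emit(tmp)
    parts = parts + nodes[items]
    for nodes in items:
        parts = 15
    return nodes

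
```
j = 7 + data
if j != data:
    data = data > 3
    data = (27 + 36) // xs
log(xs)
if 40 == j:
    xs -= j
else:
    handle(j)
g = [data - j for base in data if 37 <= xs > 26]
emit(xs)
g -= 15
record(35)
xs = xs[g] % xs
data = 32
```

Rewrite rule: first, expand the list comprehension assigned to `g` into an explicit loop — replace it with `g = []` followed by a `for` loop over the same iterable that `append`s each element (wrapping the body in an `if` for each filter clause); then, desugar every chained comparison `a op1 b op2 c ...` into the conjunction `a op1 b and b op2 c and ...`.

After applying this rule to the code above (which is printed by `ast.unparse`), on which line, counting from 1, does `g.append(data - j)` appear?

13

Transformed code:
j = 7 + data
if j != data:
    data = data > 3
    data = (27 + 36) // xs
log(xs)
if 40 == j:
    xs -= j
else:
    handle(j)
g = []
for base in data:
    if 37 <= xs and xs > 26:
        g.append(data - j)
emit(xs)
g -= 15
record(35)
xs = xs[g] % xs
data = 32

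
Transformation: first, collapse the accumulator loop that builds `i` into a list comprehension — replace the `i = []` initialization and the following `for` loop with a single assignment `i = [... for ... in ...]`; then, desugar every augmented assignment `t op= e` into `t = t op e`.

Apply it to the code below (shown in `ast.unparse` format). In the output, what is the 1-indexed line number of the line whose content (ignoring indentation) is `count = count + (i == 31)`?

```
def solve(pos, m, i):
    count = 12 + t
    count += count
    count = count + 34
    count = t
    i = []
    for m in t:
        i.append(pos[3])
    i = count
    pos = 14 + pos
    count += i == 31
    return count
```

Transformed code:
def solve(pos, m, i):
    count = 12 + t
    count = count + count
    count = count + 34
    count = t
    i = [pos[3] for m in t]
    i = count
    pos = 14 + pos
    count = count + (i == 31)
    return count

9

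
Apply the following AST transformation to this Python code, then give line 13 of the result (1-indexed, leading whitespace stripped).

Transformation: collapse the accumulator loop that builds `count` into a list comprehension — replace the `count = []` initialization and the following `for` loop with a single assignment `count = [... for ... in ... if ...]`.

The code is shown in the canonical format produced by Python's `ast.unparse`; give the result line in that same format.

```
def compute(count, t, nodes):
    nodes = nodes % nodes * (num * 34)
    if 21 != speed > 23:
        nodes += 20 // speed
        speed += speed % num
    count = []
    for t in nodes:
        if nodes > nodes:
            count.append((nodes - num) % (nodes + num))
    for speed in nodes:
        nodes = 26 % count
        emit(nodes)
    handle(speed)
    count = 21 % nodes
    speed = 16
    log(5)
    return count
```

Transformed code:
def compute(count, t, nodes):
    nodes = nodes % nodes * (num * 34)
    if 21 != speed > 23:
        nodes += 20 // speed
        speed += speed % num
    count = [(nodes - num) % (nodes + num) for t in nodes if nodes > nodes]
    for speed in nodes:
        nodes = 26 % count
        emit(nodes)
    handle(speed)
    count = 21 % nodes
    speed = 16
    log(5)
    return count

log(5)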